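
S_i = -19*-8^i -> [-19, 152, -1216, 9728, -77824]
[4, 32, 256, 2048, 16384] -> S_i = 4*8^i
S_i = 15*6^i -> [15, 90, 540, 3240, 19440]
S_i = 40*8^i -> [40, 320, 2560, 20480, 163840]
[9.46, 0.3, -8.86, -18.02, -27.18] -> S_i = 9.46 + -9.16*i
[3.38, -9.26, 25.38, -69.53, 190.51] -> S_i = 3.38*(-2.74)^i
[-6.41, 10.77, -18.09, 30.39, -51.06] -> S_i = -6.41*(-1.68)^i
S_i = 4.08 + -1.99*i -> [4.08, 2.09, 0.1, -1.89, -3.88]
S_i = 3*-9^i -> [3, -27, 243, -2187, 19683]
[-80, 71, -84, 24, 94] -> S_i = Random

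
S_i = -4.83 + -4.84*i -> [-4.83, -9.67, -14.51, -19.35, -24.19]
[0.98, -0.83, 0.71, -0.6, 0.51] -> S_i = 0.98*(-0.85)^i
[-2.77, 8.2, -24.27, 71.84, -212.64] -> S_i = -2.77*(-2.96)^i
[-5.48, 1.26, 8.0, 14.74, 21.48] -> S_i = -5.48 + 6.74*i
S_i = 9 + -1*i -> [9, 8, 7, 6, 5]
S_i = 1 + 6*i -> [1, 7, 13, 19, 25]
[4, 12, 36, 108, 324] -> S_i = 4*3^i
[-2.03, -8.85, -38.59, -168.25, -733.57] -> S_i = -2.03*4.36^i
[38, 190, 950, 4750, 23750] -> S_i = 38*5^i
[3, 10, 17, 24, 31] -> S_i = 3 + 7*i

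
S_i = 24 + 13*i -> [24, 37, 50, 63, 76]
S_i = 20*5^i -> [20, 100, 500, 2500, 12500]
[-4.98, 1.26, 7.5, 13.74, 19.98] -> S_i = -4.98 + 6.24*i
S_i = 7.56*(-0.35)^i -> [7.56, -2.65, 0.93, -0.32, 0.11]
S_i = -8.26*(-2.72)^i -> [-8.26, 22.47, -61.11, 166.22, -452.12]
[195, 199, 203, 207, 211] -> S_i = 195 + 4*i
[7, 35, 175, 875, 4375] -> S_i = 7*5^i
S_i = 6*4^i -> [6, 24, 96, 384, 1536]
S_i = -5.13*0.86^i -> [-5.13, -4.41, -3.79, -3.26, -2.81]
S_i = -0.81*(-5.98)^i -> [-0.81, 4.84, -28.97, 173.22, -1035.83]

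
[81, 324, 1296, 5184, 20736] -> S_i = 81*4^i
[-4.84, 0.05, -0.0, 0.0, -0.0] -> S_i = -4.84*(-0.01)^i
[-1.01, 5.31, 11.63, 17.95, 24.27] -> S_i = -1.01 + 6.32*i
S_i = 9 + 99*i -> [9, 108, 207, 306, 405]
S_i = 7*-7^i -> [7, -49, 343, -2401, 16807]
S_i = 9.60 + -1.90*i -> [9.6, 7.7, 5.8, 3.9, 2.0]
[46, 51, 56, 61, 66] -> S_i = 46 + 5*i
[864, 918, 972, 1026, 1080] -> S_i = 864 + 54*i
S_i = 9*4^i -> [9, 36, 144, 576, 2304]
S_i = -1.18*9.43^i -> [-1.18, -11.13, -104.93, -989.5, -9331.01]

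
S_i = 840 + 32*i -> [840, 872, 904, 936, 968]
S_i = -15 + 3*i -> [-15, -12, -9, -6, -3]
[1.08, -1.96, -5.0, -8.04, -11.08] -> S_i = 1.08 + -3.04*i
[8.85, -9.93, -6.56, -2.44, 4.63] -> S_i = Random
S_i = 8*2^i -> [8, 16, 32, 64, 128]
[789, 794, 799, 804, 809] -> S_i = 789 + 5*i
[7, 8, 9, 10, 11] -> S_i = 7 + 1*i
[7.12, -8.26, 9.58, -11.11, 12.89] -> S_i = 7.12*(-1.16)^i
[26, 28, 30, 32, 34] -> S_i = 26 + 2*i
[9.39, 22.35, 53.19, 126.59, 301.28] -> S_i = 9.39*2.38^i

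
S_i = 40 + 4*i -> [40, 44, 48, 52, 56]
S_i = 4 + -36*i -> [4, -32, -68, -104, -140]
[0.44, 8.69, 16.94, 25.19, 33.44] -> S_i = 0.44 + 8.25*i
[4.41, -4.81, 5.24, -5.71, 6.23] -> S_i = 4.41*(-1.09)^i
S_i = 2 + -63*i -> [2, -61, -124, -187, -250]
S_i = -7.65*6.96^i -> [-7.65, -53.24, -370.58, -2579.22, -17951.4]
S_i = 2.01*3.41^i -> [2.01, 6.85, 23.37, 79.7, 271.78]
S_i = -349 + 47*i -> [-349, -302, -255, -208, -161]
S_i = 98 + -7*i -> [98, 91, 84, 77, 70]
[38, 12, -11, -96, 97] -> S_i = Random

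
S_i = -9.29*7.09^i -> [-9.29, -65.87, -466.99, -3310.96, -23474.73]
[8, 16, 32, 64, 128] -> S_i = 8*2^i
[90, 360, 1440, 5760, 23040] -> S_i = 90*4^i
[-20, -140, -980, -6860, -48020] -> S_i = -20*7^i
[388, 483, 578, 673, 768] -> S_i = 388 + 95*i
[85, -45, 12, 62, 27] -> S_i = Random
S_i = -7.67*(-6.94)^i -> [-7.67, 53.23, -369.41, 2563.74, -17792.35]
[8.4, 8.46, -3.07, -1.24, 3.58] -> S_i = Random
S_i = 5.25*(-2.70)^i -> [5.25, -14.18, 38.27, -103.34, 279.01]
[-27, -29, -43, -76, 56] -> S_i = Random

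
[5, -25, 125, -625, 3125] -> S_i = 5*-5^i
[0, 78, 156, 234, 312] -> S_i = 0 + 78*i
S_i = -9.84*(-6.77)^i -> [-9.84, 66.62, -451.0, 3053.24, -20670.44]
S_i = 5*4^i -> [5, 20, 80, 320, 1280]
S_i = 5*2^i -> [5, 10, 20, 40, 80]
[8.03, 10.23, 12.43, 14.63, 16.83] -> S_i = 8.03 + 2.20*i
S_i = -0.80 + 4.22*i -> [-0.8, 3.42, 7.64, 11.86, 16.08]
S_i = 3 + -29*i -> [3, -26, -55, -84, -113]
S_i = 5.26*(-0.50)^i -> [5.26, -2.63, 1.32, -0.66, 0.33]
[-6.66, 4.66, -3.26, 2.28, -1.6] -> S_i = -6.66*(-0.70)^i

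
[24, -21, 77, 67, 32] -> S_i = Random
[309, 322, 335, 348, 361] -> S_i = 309 + 13*i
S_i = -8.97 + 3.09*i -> [-8.97, -5.88, -2.79, 0.3, 3.39]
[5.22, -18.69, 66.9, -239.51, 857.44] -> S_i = 5.22*(-3.58)^i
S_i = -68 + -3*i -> [-68, -71, -74, -77, -80]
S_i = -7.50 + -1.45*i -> [-7.5, -8.95, -10.4, -11.85, -13.3]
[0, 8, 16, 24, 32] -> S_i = 0 + 8*i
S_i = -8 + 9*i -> [-8, 1, 10, 19, 28]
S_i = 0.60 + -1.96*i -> [0.6, -1.36, -3.32, -5.28, -7.24]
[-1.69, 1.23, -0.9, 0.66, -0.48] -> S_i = -1.69*(-0.73)^i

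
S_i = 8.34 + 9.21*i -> [8.34, 17.55, 26.76, 35.97, 45.18]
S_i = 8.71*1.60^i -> [8.71, 13.94, 22.3, 35.68, 57.08]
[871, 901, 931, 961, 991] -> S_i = 871 + 30*i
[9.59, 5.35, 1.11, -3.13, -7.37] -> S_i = 9.59 + -4.24*i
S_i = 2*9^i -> [2, 18, 162, 1458, 13122]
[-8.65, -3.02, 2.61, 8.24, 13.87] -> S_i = -8.65 + 5.63*i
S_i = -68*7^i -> [-68, -476, -3332, -23324, -163268]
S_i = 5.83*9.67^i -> [5.83, 56.38, 545.16, 5271.67, 50977.02]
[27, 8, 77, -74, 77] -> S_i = Random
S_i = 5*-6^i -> [5, -30, 180, -1080, 6480]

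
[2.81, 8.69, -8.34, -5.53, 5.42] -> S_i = Random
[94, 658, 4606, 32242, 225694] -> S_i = 94*7^i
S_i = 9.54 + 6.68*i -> [9.54, 16.22, 22.9, 29.58, 36.26]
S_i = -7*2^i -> [-7, -14, -28, -56, -112]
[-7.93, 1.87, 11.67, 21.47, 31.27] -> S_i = -7.93 + 9.80*i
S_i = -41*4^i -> [-41, -164, -656, -2624, -10496]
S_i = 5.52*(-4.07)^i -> [5.52, -22.47, 91.44, -372.15, 1514.67]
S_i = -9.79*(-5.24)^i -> [-9.79, 51.3, -268.81, 1408.56, -7380.87]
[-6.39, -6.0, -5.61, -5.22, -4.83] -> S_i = -6.39 + 0.39*i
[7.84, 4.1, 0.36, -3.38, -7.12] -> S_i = 7.84 + -3.74*i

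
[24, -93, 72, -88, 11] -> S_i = Random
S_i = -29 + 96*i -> [-29, 67, 163, 259, 355]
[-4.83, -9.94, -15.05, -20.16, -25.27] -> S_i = -4.83 + -5.11*i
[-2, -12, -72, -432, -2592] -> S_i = -2*6^i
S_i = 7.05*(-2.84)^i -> [7.05, -20.02, 56.86, -161.49, 458.63]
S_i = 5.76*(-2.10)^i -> [5.76, -12.1, 25.4, -53.34, 112.02]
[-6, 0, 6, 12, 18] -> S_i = -6 + 6*i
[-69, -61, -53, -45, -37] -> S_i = -69 + 8*i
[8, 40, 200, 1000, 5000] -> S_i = 8*5^i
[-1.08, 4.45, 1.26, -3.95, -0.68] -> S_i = Random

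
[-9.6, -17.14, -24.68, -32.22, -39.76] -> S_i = -9.60 + -7.54*i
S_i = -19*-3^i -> [-19, 57, -171, 513, -1539]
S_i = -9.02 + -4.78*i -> [-9.02, -13.8, -18.58, -23.36, -28.14]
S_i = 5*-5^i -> [5, -25, 125, -625, 3125]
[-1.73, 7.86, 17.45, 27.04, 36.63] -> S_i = -1.73 + 9.59*i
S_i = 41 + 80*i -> [41, 121, 201, 281, 361]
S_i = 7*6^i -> [7, 42, 252, 1512, 9072]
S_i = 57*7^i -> [57, 399, 2793, 19551, 136857]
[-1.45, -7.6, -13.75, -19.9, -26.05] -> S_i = -1.45 + -6.15*i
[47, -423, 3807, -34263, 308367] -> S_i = 47*-9^i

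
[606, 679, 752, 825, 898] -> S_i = 606 + 73*i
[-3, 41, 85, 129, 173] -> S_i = -3 + 44*i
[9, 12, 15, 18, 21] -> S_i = 9 + 3*i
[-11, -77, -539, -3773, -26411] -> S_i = -11*7^i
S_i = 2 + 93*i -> [2, 95, 188, 281, 374]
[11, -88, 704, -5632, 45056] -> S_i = 11*-8^i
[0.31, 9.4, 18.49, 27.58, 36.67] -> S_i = 0.31 + 9.09*i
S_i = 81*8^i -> [81, 648, 5184, 41472, 331776]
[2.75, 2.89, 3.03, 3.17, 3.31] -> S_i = 2.75 + 0.14*i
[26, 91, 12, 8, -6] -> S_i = Random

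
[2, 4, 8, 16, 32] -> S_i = 2*2^i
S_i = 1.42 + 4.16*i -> [1.42, 5.58, 9.74, 13.9, 18.06]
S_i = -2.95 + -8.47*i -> [-2.95, -11.42, -19.89, -28.36, -36.83]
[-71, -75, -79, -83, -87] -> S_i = -71 + -4*i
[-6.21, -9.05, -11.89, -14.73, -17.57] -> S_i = -6.21 + -2.84*i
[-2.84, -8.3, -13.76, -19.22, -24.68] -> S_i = -2.84 + -5.46*i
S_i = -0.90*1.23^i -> [-0.9, -1.11, -1.36, -1.67, -2.06]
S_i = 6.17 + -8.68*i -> [6.17, -2.51, -11.19, -19.87, -28.55]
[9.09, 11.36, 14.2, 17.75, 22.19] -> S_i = 9.09*1.25^i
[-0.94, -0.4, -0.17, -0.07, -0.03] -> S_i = -0.94*0.43^i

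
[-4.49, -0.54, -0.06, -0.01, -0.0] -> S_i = -4.49*0.12^i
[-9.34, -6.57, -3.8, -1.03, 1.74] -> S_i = -9.34 + 2.77*i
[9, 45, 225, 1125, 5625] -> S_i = 9*5^i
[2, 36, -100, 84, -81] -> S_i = Random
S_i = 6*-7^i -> [6, -42, 294, -2058, 14406]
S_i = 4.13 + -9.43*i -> [4.13, -5.3, -14.73, -24.16, -33.59]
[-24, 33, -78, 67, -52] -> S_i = Random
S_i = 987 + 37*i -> [987, 1024, 1061, 1098, 1135]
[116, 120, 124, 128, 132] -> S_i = 116 + 4*i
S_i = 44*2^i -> [44, 88, 176, 352, 704]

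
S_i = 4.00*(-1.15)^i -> [4.0, -4.6, 5.29, -6.08, 7.0]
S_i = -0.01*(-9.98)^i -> [-0.01, 0.1, -1.0, 9.94, -99.2]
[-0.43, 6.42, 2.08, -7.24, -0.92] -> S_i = Random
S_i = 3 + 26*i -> [3, 29, 55, 81, 107]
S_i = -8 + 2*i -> [-8, -6, -4, -2, 0]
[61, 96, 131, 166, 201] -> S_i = 61 + 35*i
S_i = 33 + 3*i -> [33, 36, 39, 42, 45]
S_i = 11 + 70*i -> [11, 81, 151, 221, 291]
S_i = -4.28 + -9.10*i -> [-4.28, -13.38, -22.48, -31.58, -40.68]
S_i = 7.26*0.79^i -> [7.26, 5.74, 4.53, 3.58, 2.83]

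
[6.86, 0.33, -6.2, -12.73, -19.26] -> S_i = 6.86 + -6.53*i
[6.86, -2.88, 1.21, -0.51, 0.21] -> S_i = 6.86*(-0.42)^i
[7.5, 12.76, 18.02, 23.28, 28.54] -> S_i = 7.50 + 5.26*i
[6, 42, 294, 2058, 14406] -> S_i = 6*7^i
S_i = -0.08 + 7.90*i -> [-0.08, 7.82, 15.72, 23.62, 31.52]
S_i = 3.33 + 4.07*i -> [3.33, 7.4, 11.47, 15.54, 19.61]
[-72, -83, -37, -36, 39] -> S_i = Random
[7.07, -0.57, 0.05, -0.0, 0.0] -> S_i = 7.07*(-0.08)^i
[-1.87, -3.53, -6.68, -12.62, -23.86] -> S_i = -1.87*1.89^i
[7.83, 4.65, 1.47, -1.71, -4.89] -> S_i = 7.83 + -3.18*i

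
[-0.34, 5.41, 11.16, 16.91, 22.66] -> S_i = -0.34 + 5.75*i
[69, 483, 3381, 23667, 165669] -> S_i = 69*7^i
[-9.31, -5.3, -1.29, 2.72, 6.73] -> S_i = -9.31 + 4.01*i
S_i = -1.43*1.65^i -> [-1.43, -2.36, -3.89, -6.42, -10.6]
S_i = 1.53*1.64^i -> [1.53, 2.51, 4.12, 6.75, 11.07]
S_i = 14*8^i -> [14, 112, 896, 7168, 57344]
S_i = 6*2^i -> [6, 12, 24, 48, 96]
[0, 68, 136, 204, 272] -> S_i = 0 + 68*i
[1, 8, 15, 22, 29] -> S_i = 1 + 7*i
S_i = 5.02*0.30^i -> [5.02, 1.51, 0.45, 0.14, 0.04]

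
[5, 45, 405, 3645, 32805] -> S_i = 5*9^i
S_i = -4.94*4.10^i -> [-4.94, -20.25, -83.04, -340.47, -1395.93]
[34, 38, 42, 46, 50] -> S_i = 34 + 4*i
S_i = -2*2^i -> [-2, -4, -8, -16, -32]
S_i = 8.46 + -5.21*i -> [8.46, 3.25, -1.96, -7.17, -12.38]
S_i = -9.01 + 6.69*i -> [-9.01, -2.32, 4.37, 11.06, 17.75]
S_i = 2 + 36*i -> [2, 38, 74, 110, 146]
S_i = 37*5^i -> [37, 185, 925, 4625, 23125]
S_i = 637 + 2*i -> [637, 639, 641, 643, 645]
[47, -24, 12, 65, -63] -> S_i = Random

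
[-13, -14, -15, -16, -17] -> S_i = -13 + -1*i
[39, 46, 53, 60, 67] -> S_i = 39 + 7*i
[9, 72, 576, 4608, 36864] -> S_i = 9*8^i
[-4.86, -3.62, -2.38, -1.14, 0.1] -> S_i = -4.86 + 1.24*i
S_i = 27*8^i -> [27, 216, 1728, 13824, 110592]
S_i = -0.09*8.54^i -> [-0.09, -0.77, -6.56, -56.06, -478.71]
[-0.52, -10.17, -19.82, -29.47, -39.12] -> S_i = -0.52 + -9.65*i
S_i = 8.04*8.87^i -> [8.04, 71.31, 632.56, 5610.83, 49768.04]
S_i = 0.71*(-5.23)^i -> [0.71, -3.71, 19.42, -101.57, 531.21]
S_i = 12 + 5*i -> [12, 17, 22, 27, 32]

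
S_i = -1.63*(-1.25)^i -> [-1.63, 2.04, -2.55, 3.18, -3.98]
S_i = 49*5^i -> [49, 245, 1225, 6125, 30625]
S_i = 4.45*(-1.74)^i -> [4.45, -7.74, 13.47, -23.44, 40.79]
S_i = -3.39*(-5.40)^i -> [-3.39, 18.31, -98.85, 533.8, -2882.54]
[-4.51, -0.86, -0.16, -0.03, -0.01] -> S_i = -4.51*0.19^i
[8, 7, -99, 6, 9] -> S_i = Random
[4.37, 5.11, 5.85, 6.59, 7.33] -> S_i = 4.37 + 0.74*i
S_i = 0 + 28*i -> [0, 28, 56, 84, 112]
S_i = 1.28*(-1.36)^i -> [1.28, -1.74, 2.37, -3.22, 4.38]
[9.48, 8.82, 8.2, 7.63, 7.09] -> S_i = 9.48*0.93^i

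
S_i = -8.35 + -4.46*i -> [-8.35, -12.81, -17.27, -21.73, -26.19]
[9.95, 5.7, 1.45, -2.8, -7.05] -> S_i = 9.95 + -4.25*i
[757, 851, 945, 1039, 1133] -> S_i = 757 + 94*i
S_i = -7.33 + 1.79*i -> [-7.33, -5.54, -3.75, -1.96, -0.17]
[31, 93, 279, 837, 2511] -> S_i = 31*3^i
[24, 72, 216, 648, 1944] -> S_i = 24*3^i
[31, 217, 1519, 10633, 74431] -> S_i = 31*7^i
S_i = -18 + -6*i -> [-18, -24, -30, -36, -42]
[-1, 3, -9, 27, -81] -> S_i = -1*-3^i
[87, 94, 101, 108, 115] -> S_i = 87 + 7*i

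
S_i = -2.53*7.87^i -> [-2.53, -19.91, -156.7, -1233.23, -9705.53]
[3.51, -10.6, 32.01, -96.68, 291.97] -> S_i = 3.51*(-3.02)^i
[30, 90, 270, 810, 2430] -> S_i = 30*3^i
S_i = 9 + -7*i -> [9, 2, -5, -12, -19]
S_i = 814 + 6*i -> [814, 820, 826, 832, 838]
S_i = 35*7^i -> [35, 245, 1715, 12005, 84035]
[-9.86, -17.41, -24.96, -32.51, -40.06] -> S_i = -9.86 + -7.55*i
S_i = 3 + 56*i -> [3, 59, 115, 171, 227]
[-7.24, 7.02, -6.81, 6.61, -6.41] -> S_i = -7.24*(-0.97)^i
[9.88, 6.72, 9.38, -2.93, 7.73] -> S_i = Random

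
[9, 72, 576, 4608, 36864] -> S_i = 9*8^i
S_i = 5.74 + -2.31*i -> [5.74, 3.43, 1.12, -1.19, -3.5]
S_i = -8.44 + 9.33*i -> [-8.44, 0.89, 10.22, 19.55, 28.88]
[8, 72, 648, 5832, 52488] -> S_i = 8*9^i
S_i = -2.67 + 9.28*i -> [-2.67, 6.61, 15.89, 25.17, 34.45]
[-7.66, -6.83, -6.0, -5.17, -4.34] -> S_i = -7.66 + 0.83*i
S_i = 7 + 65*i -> [7, 72, 137, 202, 267]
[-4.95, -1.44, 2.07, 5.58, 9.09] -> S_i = -4.95 + 3.51*i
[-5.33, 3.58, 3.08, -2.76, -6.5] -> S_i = Random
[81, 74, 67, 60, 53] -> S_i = 81 + -7*i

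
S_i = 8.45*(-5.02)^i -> [8.45, -42.42, 212.94, -1068.98, 5366.26]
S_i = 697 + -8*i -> [697, 689, 681, 673, 665]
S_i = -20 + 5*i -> [-20, -15, -10, -5, 0]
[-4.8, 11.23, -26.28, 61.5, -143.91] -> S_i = -4.80*(-2.34)^i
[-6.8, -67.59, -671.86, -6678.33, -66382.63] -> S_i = -6.80*9.94^i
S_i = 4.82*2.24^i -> [4.82, 10.8, 24.18, 54.17, 121.35]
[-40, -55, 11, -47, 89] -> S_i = Random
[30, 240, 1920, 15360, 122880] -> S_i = 30*8^i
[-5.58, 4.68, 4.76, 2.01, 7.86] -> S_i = Random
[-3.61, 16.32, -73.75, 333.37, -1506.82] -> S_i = -3.61*(-4.52)^i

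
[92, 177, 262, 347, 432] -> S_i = 92 + 85*i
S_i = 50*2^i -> [50, 100, 200, 400, 800]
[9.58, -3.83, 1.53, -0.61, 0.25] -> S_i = 9.58*(-0.40)^i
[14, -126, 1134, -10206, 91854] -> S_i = 14*-9^i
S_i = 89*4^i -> [89, 356, 1424, 5696, 22784]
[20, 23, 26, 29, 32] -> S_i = 20 + 3*i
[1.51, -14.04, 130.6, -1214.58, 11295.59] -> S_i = 1.51*(-9.30)^i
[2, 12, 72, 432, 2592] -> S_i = 2*6^i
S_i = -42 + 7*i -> [-42, -35, -28, -21, -14]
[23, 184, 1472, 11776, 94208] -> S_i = 23*8^i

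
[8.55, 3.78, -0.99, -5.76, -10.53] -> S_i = 8.55 + -4.77*i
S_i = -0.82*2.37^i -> [-0.82, -1.94, -4.61, -10.92, -25.87]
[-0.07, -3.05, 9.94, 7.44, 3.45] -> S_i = Random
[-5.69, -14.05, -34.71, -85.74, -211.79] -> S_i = -5.69*2.47^i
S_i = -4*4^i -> [-4, -16, -64, -256, -1024]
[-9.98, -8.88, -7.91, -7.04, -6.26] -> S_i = -9.98*0.89^i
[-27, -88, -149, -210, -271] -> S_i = -27 + -61*i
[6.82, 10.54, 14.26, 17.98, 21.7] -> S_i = 6.82 + 3.72*i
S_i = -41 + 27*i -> [-41, -14, 13, 40, 67]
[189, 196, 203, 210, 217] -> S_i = 189 + 7*i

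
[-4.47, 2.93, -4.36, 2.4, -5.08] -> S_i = Random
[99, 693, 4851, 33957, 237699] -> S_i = 99*7^i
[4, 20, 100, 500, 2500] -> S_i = 4*5^i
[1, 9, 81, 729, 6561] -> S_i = 1*9^i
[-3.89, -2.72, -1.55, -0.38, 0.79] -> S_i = -3.89 + 1.17*i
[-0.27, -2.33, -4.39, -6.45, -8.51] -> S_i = -0.27 + -2.06*i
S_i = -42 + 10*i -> [-42, -32, -22, -12, -2]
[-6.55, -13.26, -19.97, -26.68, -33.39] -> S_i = -6.55 + -6.71*i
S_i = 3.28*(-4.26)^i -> [3.28, -13.97, 59.52, -253.57, 1080.22]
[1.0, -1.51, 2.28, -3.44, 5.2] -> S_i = 1.00*(-1.51)^i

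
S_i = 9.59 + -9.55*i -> [9.59, 0.04, -9.51, -19.06, -28.61]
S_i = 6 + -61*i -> [6, -55, -116, -177, -238]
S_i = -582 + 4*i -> [-582, -578, -574, -570, -566]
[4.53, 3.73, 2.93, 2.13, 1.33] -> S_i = 4.53 + -0.80*i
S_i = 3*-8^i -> [3, -24, 192, -1536, 12288]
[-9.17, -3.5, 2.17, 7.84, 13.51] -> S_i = -9.17 + 5.67*i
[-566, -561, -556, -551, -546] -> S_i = -566 + 5*i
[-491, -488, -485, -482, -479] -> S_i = -491 + 3*i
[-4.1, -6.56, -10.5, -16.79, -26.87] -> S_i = -4.10*1.60^i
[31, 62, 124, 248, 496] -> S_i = 31*2^i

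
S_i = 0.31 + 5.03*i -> [0.31, 5.34, 10.37, 15.4, 20.43]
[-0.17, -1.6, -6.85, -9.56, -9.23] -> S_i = Random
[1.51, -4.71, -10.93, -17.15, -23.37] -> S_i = 1.51 + -6.22*i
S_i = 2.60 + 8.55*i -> [2.6, 11.15, 19.7, 28.25, 36.8]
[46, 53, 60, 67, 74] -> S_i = 46 + 7*i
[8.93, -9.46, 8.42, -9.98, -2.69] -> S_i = Random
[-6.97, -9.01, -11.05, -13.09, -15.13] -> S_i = -6.97 + -2.04*i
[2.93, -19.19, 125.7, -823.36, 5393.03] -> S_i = 2.93*(-6.55)^i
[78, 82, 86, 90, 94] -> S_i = 78 + 4*i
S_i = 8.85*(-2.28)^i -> [8.85, -20.18, 46.01, -104.89, 239.16]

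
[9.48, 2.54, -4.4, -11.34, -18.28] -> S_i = 9.48 + -6.94*i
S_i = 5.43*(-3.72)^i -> [5.43, -20.2, 75.14, -279.53, 1039.85]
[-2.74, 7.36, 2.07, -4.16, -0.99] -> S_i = Random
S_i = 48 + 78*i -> [48, 126, 204, 282, 360]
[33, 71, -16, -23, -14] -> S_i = Random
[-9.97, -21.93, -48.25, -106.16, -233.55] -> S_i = -9.97*2.20^i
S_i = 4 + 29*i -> [4, 33, 62, 91, 120]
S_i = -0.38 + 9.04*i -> [-0.38, 8.66, 17.7, 26.74, 35.78]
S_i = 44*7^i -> [44, 308, 2156, 15092, 105644]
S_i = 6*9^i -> [6, 54, 486, 4374, 39366]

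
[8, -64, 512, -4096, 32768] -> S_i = 8*-8^i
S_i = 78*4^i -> [78, 312, 1248, 4992, 19968]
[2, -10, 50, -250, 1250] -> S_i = 2*-5^i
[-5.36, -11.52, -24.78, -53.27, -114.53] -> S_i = -5.36*2.15^i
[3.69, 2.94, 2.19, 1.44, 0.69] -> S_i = 3.69 + -0.75*i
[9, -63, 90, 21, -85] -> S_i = Random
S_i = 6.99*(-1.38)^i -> [6.99, -9.65, 13.31, -18.37, 25.35]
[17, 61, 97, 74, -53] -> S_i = Random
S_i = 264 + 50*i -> [264, 314, 364, 414, 464]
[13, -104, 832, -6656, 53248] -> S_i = 13*-8^i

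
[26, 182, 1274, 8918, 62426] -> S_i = 26*7^i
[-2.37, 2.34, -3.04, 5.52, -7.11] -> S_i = Random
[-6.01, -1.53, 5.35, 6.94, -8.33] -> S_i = Random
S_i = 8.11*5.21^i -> [8.11, 42.25, 220.14, 1146.92, 5975.47]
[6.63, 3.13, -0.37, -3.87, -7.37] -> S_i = 6.63 + -3.50*i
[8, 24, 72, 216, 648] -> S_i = 8*3^i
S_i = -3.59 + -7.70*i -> [-3.59, -11.29, -18.99, -26.69, -34.39]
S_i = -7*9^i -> [-7, -63, -567, -5103, -45927]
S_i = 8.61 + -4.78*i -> [8.61, 3.83, -0.95, -5.73, -10.51]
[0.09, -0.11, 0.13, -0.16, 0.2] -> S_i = 0.09*(-1.22)^i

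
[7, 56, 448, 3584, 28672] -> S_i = 7*8^i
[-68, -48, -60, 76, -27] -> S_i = Random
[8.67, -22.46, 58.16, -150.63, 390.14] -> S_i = 8.67*(-2.59)^i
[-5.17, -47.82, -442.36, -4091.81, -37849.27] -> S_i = -5.17*9.25^i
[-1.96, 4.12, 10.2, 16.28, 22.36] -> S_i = -1.96 + 6.08*i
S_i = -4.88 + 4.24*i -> [-4.88, -0.64, 3.6, 7.84, 12.08]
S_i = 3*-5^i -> [3, -15, 75, -375, 1875]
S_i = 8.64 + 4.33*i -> [8.64, 12.97, 17.3, 21.63, 25.96]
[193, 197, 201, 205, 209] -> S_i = 193 + 4*i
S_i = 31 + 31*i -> [31, 62, 93, 124, 155]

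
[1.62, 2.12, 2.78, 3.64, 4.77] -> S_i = 1.62*1.31^i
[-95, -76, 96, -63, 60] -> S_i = Random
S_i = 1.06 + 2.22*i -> [1.06, 3.28, 5.5, 7.72, 9.94]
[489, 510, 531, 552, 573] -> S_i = 489 + 21*i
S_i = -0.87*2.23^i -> [-0.87, -1.94, -4.33, -9.65, -21.51]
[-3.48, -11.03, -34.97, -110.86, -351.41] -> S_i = -3.48*3.17^i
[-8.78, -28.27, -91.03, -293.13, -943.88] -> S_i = -8.78*3.22^i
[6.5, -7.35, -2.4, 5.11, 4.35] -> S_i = Random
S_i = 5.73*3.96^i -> [5.73, 22.69, 89.86, 355.83, 1409.08]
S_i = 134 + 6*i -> [134, 140, 146, 152, 158]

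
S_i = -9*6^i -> [-9, -54, -324, -1944, -11664]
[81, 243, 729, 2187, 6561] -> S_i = 81*3^i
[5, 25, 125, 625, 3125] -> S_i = 5*5^i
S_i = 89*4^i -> [89, 356, 1424, 5696, 22784]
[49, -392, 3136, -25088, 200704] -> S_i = 49*-8^i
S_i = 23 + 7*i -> [23, 30, 37, 44, 51]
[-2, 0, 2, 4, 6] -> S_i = -2 + 2*i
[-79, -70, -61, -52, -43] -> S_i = -79 + 9*i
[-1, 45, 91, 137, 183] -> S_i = -1 + 46*i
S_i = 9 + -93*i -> [9, -84, -177, -270, -363]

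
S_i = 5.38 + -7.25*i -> [5.38, -1.87, -9.12, -16.37, -23.62]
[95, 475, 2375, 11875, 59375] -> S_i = 95*5^i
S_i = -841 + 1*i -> [-841, -840, -839, -838, -837]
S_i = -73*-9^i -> [-73, 657, -5913, 53217, -478953]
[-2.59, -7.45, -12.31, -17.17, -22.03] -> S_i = -2.59 + -4.86*i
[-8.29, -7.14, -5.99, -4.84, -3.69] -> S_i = -8.29 + 1.15*i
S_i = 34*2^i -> [34, 68, 136, 272, 544]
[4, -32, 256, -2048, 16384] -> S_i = 4*-8^i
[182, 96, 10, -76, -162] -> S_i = 182 + -86*i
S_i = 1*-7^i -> [1, -7, 49, -343, 2401]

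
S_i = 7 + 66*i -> [7, 73, 139, 205, 271]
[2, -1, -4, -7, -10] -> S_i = 2 + -3*i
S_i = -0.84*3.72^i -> [-0.84, -3.12, -11.62, -43.24, -160.86]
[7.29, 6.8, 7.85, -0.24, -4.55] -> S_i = Random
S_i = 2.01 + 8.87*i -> [2.01, 10.88, 19.75, 28.62, 37.49]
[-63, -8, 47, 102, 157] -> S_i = -63 + 55*i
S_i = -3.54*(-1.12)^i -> [-3.54, 3.96, -4.44, 4.97, -5.57]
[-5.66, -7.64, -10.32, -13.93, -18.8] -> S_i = -5.66*1.35^i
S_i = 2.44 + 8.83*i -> [2.44, 11.27, 20.1, 28.93, 37.76]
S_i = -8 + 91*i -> [-8, 83, 174, 265, 356]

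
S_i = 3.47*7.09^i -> [3.47, 24.6, 174.43, 1236.71, 8768.28]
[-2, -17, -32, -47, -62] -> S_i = -2 + -15*i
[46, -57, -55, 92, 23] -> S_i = Random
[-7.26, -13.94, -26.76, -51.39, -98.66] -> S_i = -7.26*1.92^i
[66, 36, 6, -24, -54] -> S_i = 66 + -30*i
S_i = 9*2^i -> [9, 18, 36, 72, 144]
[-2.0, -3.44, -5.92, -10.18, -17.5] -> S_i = -2.00*1.72^i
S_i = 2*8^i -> [2, 16, 128, 1024, 8192]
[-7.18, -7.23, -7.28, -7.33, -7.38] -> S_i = -7.18 + -0.05*i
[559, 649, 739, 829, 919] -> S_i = 559 + 90*i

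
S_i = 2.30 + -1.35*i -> [2.3, 0.95, -0.4, -1.75, -3.1]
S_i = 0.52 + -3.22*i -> [0.52, -2.7, -5.92, -9.14, -12.36]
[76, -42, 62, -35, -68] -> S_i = Random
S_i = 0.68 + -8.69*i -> [0.68, -8.01, -16.7, -25.39, -34.08]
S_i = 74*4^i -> [74, 296, 1184, 4736, 18944]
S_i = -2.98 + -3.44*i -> [-2.98, -6.42, -9.86, -13.3, -16.74]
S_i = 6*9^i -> [6, 54, 486, 4374, 39366]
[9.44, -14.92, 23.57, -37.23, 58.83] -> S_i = 9.44*(-1.58)^i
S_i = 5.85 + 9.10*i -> [5.85, 14.95, 24.05, 33.15, 42.25]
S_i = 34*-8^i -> [34, -272, 2176, -17408, 139264]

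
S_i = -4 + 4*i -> [-4, 0, 4, 8, 12]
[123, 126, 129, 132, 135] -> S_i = 123 + 3*i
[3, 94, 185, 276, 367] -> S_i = 3 + 91*i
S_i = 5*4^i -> [5, 20, 80, 320, 1280]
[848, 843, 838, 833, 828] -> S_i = 848 + -5*i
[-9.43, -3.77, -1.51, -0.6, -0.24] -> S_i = -9.43*0.40^i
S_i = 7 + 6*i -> [7, 13, 19, 25, 31]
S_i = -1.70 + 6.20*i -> [-1.7, 4.5, 10.7, 16.9, 23.1]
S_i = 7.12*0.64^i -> [7.12, 4.56, 2.92, 1.87, 1.19]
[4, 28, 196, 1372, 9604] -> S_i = 4*7^i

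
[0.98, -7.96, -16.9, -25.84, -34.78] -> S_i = 0.98 + -8.94*i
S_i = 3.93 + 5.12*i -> [3.93, 9.05, 14.17, 19.29, 24.41]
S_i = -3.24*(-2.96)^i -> [-3.24, 9.59, -28.39, 84.03, -248.72]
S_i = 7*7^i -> [7, 49, 343, 2401, 16807]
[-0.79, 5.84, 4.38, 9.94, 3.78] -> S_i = Random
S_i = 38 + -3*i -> [38, 35, 32, 29, 26]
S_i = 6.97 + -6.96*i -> [6.97, 0.01, -6.95, -13.91, -20.87]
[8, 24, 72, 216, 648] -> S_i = 8*3^i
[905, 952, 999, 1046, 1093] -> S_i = 905 + 47*i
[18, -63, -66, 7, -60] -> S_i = Random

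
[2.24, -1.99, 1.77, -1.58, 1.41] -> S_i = 2.24*(-0.89)^i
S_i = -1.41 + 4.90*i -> [-1.41, 3.49, 8.39, 13.29, 18.19]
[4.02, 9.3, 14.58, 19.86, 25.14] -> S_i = 4.02 + 5.28*i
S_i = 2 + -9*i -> [2, -7, -16, -25, -34]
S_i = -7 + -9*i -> [-7, -16, -25, -34, -43]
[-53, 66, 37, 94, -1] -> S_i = Random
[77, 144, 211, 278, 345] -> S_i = 77 + 67*i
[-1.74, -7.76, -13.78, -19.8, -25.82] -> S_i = -1.74 + -6.02*i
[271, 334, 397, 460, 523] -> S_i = 271 + 63*i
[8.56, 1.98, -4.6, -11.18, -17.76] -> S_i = 8.56 + -6.58*i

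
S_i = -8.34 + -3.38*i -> [-8.34, -11.72, -15.1, -18.48, -21.86]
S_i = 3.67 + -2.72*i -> [3.67, 0.95, -1.77, -4.49, -7.21]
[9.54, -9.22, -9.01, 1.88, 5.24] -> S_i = Random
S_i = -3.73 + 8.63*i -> [-3.73, 4.9, 13.53, 22.16, 30.79]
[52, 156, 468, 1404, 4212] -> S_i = 52*3^i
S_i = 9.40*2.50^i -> [9.4, 23.5, 58.75, 146.88, 367.19]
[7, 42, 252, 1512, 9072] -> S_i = 7*6^i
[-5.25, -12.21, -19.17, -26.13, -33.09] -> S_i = -5.25 + -6.96*i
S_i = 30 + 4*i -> [30, 34, 38, 42, 46]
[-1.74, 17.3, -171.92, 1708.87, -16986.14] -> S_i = -1.74*(-9.94)^i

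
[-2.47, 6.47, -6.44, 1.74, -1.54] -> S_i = Random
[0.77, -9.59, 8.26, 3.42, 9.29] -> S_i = Random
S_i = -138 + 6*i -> [-138, -132, -126, -120, -114]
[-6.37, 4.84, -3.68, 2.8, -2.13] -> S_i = -6.37*(-0.76)^i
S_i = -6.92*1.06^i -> [-6.92, -7.34, -7.78, -8.24, -8.74]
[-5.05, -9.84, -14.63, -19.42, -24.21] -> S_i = -5.05 + -4.79*i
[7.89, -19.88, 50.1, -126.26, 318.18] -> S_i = 7.89*(-2.52)^i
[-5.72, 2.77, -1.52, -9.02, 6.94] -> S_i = Random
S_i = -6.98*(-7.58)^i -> [-6.98, 52.91, -401.05, 3039.93, -23042.64]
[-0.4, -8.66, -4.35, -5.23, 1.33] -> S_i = Random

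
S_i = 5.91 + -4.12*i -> [5.91, 1.79, -2.33, -6.45, -10.57]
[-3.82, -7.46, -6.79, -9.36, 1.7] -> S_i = Random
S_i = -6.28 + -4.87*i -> [-6.28, -11.15, -16.02, -20.89, -25.76]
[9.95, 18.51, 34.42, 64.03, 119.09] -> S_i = 9.95*1.86^i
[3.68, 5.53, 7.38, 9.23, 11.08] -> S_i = 3.68 + 1.85*i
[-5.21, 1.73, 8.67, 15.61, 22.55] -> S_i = -5.21 + 6.94*i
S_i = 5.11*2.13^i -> [5.11, 10.88, 23.18, 49.38, 105.18]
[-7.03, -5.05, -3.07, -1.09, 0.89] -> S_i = -7.03 + 1.98*i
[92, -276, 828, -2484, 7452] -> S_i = 92*-3^i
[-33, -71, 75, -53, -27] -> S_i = Random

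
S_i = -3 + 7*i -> [-3, 4, 11, 18, 25]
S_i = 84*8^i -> [84, 672, 5376, 43008, 344064]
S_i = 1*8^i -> [1, 8, 64, 512, 4096]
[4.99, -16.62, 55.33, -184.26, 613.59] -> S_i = 4.99*(-3.33)^i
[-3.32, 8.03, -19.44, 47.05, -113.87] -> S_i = -3.32*(-2.42)^i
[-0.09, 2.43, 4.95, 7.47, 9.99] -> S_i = -0.09 + 2.52*i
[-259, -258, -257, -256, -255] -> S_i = -259 + 1*i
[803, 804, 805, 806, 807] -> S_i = 803 + 1*i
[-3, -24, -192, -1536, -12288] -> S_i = -3*8^i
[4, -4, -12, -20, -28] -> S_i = 4 + -8*i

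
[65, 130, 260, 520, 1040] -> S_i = 65*2^i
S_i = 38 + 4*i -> [38, 42, 46, 50, 54]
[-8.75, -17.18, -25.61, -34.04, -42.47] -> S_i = -8.75 + -8.43*i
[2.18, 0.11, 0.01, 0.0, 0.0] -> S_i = 2.18*0.05^i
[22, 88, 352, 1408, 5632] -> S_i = 22*4^i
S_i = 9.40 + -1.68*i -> [9.4, 7.72, 6.04, 4.36, 2.68]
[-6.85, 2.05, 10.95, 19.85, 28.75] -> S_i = -6.85 + 8.90*i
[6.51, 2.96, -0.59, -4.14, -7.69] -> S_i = 6.51 + -3.55*i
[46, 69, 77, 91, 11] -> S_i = Random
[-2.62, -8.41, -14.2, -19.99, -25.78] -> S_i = -2.62 + -5.79*i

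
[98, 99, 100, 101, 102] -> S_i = 98 + 1*i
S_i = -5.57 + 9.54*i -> [-5.57, 3.97, 13.51, 23.05, 32.59]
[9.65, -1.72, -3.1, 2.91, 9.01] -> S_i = Random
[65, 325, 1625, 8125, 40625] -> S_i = 65*5^i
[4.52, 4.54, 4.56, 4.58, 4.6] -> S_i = 4.52 + 0.02*i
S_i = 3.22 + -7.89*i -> [3.22, -4.67, -12.56, -20.45, -28.34]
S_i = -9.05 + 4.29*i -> [-9.05, -4.76, -0.47, 3.82, 8.11]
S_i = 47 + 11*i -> [47, 58, 69, 80, 91]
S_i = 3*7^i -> [3, 21, 147, 1029, 7203]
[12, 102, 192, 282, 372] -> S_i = 12 + 90*i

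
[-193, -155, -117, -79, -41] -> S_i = -193 + 38*i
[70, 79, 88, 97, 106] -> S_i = 70 + 9*i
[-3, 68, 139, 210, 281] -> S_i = -3 + 71*i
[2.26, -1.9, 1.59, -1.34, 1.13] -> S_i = 2.26*(-0.84)^i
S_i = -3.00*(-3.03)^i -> [-3.0, 9.09, -27.54, 83.45, -252.87]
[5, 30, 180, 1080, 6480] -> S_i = 5*6^i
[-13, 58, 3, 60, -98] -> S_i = Random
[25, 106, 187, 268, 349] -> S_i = 25 + 81*i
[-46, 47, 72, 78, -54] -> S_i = Random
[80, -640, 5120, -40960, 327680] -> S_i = 80*-8^i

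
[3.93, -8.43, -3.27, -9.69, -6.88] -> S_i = Random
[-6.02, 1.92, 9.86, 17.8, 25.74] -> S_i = -6.02 + 7.94*i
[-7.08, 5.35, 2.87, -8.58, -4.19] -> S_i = Random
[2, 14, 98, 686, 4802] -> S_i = 2*7^i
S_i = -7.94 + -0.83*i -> [-7.94, -8.77, -9.6, -10.43, -11.26]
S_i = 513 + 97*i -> [513, 610, 707, 804, 901]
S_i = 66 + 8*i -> [66, 74, 82, 90, 98]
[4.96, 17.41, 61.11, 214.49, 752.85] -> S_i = 4.96*3.51^i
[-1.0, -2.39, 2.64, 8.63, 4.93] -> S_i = Random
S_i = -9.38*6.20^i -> [-9.38, -58.16, -360.57, -2235.52, -13860.2]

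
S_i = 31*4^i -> [31, 124, 496, 1984, 7936]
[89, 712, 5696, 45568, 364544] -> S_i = 89*8^i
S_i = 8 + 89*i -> [8, 97, 186, 275, 364]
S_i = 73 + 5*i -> [73, 78, 83, 88, 93]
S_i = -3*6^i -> [-3, -18, -108, -648, -3888]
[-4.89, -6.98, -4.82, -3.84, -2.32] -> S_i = Random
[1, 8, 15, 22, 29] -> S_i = 1 + 7*i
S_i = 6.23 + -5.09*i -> [6.23, 1.14, -3.95, -9.04, -14.13]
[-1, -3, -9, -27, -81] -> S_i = -1*3^i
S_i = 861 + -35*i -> [861, 826, 791, 756, 721]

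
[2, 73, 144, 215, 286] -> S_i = 2 + 71*i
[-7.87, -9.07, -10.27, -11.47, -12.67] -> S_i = -7.87 + -1.20*i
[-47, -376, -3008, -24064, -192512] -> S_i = -47*8^i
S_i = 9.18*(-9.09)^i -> [9.18, -83.45, 758.53, -6895.0, 62675.56]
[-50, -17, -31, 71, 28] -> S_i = Random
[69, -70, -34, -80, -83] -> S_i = Random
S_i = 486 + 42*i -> [486, 528, 570, 612, 654]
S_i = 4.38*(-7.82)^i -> [4.38, -34.25, 267.85, -2094.57, 16379.52]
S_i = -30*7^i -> [-30, -210, -1470, -10290, -72030]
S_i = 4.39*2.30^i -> [4.39, 10.1, 23.22, 53.41, 122.85]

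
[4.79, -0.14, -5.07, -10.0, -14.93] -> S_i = 4.79 + -4.93*i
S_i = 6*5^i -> [6, 30, 150, 750, 3750]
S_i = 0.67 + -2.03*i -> [0.67, -1.36, -3.39, -5.42, -7.45]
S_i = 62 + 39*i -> [62, 101, 140, 179, 218]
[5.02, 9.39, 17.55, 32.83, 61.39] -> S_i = 5.02*1.87^i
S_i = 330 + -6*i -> [330, 324, 318, 312, 306]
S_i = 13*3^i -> [13, 39, 117, 351, 1053]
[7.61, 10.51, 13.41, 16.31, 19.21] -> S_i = 7.61 + 2.90*i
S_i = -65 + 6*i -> [-65, -59, -53, -47, -41]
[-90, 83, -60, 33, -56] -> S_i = Random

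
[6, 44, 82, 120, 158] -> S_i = 6 + 38*i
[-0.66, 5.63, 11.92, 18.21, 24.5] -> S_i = -0.66 + 6.29*i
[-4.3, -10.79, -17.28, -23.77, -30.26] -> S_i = -4.30 + -6.49*i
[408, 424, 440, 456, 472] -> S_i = 408 + 16*i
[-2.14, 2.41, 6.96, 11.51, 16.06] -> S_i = -2.14 + 4.55*i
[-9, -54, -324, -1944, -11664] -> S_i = -9*6^i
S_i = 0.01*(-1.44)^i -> [0.01, -0.01, 0.02, -0.03, 0.04]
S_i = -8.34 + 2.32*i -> [-8.34, -6.02, -3.7, -1.38, 0.94]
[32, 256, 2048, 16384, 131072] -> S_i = 32*8^i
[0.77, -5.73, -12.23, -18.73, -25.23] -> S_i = 0.77 + -6.50*i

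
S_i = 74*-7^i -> [74, -518, 3626, -25382, 177674]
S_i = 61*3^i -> [61, 183, 549, 1647, 4941]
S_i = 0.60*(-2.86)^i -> [0.6, -1.72, 4.91, -14.04, 40.14]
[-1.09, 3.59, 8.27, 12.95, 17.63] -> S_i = -1.09 + 4.68*i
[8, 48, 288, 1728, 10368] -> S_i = 8*6^i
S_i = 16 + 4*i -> [16, 20, 24, 28, 32]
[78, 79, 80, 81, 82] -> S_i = 78 + 1*i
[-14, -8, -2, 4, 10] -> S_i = -14 + 6*i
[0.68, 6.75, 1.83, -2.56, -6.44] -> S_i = Random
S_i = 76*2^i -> [76, 152, 304, 608, 1216]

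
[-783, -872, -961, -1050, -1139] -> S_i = -783 + -89*i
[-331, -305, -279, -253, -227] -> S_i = -331 + 26*i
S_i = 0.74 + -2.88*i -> [0.74, -2.14, -5.02, -7.9, -10.78]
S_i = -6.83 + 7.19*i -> [-6.83, 0.36, 7.55, 14.74, 21.93]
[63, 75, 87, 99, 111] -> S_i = 63 + 12*i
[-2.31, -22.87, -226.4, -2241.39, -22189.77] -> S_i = -2.31*9.90^i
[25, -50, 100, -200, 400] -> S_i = 25*-2^i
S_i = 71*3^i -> [71, 213, 639, 1917, 5751]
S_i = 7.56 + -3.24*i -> [7.56, 4.32, 1.08, -2.16, -5.4]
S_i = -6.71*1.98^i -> [-6.71, -13.29, -26.31, -52.09, -103.13]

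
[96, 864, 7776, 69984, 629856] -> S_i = 96*9^i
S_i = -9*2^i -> [-9, -18, -36, -72, -144]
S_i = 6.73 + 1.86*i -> [6.73, 8.59, 10.45, 12.31, 14.17]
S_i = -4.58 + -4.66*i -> [-4.58, -9.24, -13.9, -18.56, -23.22]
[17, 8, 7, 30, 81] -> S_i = Random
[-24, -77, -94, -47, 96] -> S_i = Random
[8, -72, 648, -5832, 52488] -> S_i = 8*-9^i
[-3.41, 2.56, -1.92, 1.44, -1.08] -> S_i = -3.41*(-0.75)^i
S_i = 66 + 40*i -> [66, 106, 146, 186, 226]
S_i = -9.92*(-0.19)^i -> [-9.92, 1.88, -0.36, 0.07, -0.01]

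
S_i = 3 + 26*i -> [3, 29, 55, 81, 107]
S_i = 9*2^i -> [9, 18, 36, 72, 144]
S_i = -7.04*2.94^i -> [-7.04, -20.7, -60.85, -178.9, -525.97]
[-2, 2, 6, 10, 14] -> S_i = -2 + 4*i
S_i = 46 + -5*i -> [46, 41, 36, 31, 26]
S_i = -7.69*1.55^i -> [-7.69, -11.92, -18.48, -28.64, -44.39]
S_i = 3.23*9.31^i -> [3.23, 30.07, 279.96, 2606.46, 24266.17]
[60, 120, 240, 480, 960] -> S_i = 60*2^i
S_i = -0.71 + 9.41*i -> [-0.71, 8.7, 18.11, 27.52, 36.93]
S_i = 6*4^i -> [6, 24, 96, 384, 1536]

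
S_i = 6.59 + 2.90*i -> [6.59, 9.49, 12.39, 15.29, 18.19]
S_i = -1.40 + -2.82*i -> [-1.4, -4.22, -7.04, -9.86, -12.68]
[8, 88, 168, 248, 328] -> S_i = 8 + 80*i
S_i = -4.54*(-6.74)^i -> [-4.54, 30.6, -206.24, 1390.07, -9369.05]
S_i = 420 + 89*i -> [420, 509, 598, 687, 776]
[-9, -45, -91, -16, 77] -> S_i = Random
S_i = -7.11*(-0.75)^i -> [-7.11, 5.33, -4.0, 3.0, -2.25]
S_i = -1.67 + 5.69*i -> [-1.67, 4.02, 9.71, 15.4, 21.09]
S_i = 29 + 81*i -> [29, 110, 191, 272, 353]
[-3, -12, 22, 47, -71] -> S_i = Random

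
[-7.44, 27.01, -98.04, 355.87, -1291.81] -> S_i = -7.44*(-3.63)^i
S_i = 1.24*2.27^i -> [1.24, 2.81, 6.39, 14.5, 32.92]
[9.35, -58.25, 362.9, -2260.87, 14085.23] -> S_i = 9.35*(-6.23)^i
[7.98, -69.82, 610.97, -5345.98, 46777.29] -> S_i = 7.98*(-8.75)^i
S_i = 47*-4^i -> [47, -188, 752, -3008, 12032]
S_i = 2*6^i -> [2, 12, 72, 432, 2592]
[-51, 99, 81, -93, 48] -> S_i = Random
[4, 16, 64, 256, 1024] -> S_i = 4*4^i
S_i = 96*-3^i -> [96, -288, 864, -2592, 7776]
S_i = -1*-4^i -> [-1, 4, -16, 64, -256]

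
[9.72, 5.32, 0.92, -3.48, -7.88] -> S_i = 9.72 + -4.40*i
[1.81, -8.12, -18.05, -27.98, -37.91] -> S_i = 1.81 + -9.93*i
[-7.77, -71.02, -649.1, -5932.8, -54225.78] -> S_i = -7.77*9.14^i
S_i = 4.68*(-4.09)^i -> [4.68, -19.14, 78.29, -320.2, 1309.6]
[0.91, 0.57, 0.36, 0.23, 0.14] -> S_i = 0.91*0.63^i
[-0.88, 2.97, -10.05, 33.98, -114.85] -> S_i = -0.88*(-3.38)^i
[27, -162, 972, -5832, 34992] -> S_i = 27*-6^i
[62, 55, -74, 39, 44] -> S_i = Random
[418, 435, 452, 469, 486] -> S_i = 418 + 17*i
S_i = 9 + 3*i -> [9, 12, 15, 18, 21]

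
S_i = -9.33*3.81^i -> [-9.33, -35.55, -135.44, -516.01, -1965.99]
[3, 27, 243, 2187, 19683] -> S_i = 3*9^i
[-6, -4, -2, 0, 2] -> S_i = -6 + 2*i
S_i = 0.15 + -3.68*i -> [0.15, -3.53, -7.21, -10.89, -14.57]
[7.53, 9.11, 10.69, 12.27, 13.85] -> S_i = 7.53 + 1.58*i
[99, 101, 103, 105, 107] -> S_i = 99 + 2*i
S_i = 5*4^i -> [5, 20, 80, 320, 1280]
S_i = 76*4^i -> [76, 304, 1216, 4864, 19456]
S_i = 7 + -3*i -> [7, 4, 1, -2, -5]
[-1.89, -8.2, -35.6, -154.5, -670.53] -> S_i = -1.89*4.34^i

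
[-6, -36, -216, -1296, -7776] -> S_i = -6*6^i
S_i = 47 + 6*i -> [47, 53, 59, 65, 71]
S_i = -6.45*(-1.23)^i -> [-6.45, 7.93, -9.76, 12.0, -14.76]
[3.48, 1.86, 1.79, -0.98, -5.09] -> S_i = Random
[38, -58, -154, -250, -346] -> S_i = 38 + -96*i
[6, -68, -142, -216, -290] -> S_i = 6 + -74*i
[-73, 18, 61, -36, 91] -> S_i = Random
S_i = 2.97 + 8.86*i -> [2.97, 11.83, 20.69, 29.55, 38.41]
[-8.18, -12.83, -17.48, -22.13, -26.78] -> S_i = -8.18 + -4.65*i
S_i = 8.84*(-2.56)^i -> [8.84, -22.63, 57.93, -148.31, 379.68]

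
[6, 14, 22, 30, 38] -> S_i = 6 + 8*i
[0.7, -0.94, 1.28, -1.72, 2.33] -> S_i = 0.70*(-1.35)^i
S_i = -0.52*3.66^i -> [-0.52, -1.9, -6.97, -25.49, -93.31]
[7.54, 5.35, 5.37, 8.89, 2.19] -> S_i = Random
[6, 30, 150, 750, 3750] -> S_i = 6*5^i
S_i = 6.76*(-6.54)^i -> [6.76, -44.21, 289.14, -1890.95, 12366.81]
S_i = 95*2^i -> [95, 190, 380, 760, 1520]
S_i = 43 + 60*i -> [43, 103, 163, 223, 283]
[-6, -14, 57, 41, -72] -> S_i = Random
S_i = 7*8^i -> [7, 56, 448, 3584, 28672]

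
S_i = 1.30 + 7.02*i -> [1.3, 8.32, 15.34, 22.36, 29.38]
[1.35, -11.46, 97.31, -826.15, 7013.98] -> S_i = 1.35*(-8.49)^i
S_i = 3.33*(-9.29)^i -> [3.33, -30.94, 287.39, -2669.88, 24803.16]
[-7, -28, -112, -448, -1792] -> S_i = -7*4^i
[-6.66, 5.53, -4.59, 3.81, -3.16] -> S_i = -6.66*(-0.83)^i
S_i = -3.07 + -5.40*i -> [-3.07, -8.47, -13.87, -19.27, -24.67]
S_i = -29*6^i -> [-29, -174, -1044, -6264, -37584]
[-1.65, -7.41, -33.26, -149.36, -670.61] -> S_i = -1.65*4.49^i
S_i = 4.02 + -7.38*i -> [4.02, -3.36, -10.74, -18.12, -25.5]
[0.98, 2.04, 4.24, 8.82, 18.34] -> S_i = 0.98*2.08^i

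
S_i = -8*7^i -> [-8, -56, -392, -2744, -19208]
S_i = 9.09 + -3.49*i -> [9.09, 5.6, 2.11, -1.38, -4.87]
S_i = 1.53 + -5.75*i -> [1.53, -4.22, -9.97, -15.72, -21.47]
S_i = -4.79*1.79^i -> [-4.79, -8.57, -15.35, -27.47, -49.18]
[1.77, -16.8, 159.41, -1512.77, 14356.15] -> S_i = 1.77*(-9.49)^i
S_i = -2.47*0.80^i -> [-2.47, -1.98, -1.58, -1.26, -1.01]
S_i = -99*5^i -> [-99, -495, -2475, -12375, -61875]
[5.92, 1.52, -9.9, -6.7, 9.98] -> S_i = Random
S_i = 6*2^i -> [6, 12, 24, 48, 96]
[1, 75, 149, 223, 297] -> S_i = 1 + 74*i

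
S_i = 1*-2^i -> [1, -2, 4, -8, 16]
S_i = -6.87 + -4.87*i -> [-6.87, -11.74, -16.61, -21.48, -26.35]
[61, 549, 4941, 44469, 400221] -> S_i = 61*9^i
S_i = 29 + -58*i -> [29, -29, -87, -145, -203]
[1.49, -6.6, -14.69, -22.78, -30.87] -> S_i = 1.49 + -8.09*i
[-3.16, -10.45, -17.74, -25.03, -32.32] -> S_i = -3.16 + -7.29*i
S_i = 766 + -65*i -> [766, 701, 636, 571, 506]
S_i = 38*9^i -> [38, 342, 3078, 27702, 249318]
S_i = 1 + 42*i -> [1, 43, 85, 127, 169]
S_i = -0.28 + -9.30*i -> [-0.28, -9.58, -18.88, -28.18, -37.48]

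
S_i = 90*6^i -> [90, 540, 3240, 19440, 116640]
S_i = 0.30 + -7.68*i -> [0.3, -7.38, -15.06, -22.74, -30.42]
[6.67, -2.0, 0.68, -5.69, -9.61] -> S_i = Random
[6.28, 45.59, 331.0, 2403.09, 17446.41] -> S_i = 6.28*7.26^i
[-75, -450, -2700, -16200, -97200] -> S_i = -75*6^i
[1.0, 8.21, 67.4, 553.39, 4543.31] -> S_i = 1.00*8.21^i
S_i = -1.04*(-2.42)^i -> [-1.04, 2.52, -6.09, 14.74, -35.67]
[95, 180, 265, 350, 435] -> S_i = 95 + 85*i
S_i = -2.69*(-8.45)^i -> [-2.69, 22.73, -192.07, 1623.01, -13714.47]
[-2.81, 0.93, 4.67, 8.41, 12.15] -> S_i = -2.81 + 3.74*i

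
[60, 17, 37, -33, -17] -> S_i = Random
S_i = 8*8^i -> [8, 64, 512, 4096, 32768]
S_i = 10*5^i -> [10, 50, 250, 1250, 6250]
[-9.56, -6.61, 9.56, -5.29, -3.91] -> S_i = Random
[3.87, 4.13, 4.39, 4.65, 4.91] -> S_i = 3.87 + 0.26*i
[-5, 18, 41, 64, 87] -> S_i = -5 + 23*i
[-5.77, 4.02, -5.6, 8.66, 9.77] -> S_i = Random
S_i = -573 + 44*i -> [-573, -529, -485, -441, -397]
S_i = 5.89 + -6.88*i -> [5.89, -0.99, -7.87, -14.75, -21.63]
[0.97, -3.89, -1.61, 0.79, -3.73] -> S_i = Random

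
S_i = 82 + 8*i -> [82, 90, 98, 106, 114]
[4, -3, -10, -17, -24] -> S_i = 4 + -7*i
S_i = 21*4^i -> [21, 84, 336, 1344, 5376]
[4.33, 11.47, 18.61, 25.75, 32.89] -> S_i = 4.33 + 7.14*i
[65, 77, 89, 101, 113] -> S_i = 65 + 12*i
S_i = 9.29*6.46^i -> [9.29, 60.01, 387.69, 2504.46, 16178.78]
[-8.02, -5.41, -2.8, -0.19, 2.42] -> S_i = -8.02 + 2.61*i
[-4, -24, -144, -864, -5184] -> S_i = -4*6^i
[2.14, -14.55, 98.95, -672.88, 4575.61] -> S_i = 2.14*(-6.80)^i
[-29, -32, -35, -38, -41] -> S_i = -29 + -3*i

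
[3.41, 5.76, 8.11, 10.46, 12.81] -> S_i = 3.41 + 2.35*i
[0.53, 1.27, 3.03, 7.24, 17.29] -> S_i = 0.53*2.39^i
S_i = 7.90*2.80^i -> [7.9, 22.12, 61.94, 173.42, 485.58]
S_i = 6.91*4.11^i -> [6.91, 28.4, 116.72, 479.74, 1971.72]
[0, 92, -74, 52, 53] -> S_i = Random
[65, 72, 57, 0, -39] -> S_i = Random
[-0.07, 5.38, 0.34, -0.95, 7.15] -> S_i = Random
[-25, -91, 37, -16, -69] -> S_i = Random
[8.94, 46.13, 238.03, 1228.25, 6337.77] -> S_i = 8.94*5.16^i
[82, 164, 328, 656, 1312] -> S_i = 82*2^i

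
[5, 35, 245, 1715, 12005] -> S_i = 5*7^i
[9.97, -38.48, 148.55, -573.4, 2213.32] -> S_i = 9.97*(-3.86)^i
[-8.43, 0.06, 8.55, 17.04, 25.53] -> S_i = -8.43 + 8.49*i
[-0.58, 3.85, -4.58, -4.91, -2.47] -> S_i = Random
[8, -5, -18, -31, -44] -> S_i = 8 + -13*i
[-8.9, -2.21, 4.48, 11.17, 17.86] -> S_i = -8.90 + 6.69*i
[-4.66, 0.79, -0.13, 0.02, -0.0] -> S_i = -4.66*(-0.17)^i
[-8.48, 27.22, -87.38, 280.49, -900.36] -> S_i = -8.48*(-3.21)^i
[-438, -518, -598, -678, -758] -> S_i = -438 + -80*i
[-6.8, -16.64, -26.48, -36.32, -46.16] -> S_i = -6.80 + -9.84*i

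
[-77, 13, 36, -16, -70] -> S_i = Random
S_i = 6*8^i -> [6, 48, 384, 3072, 24576]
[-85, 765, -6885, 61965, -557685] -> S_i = -85*-9^i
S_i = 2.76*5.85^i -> [2.76, 16.15, 94.45, 552.56, 3232.46]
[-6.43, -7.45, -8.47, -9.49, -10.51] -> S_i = -6.43 + -1.02*i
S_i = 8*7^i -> [8, 56, 392, 2744, 19208]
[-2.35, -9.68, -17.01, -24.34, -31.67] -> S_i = -2.35 + -7.33*i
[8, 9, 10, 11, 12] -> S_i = 8 + 1*i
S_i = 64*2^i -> [64, 128, 256, 512, 1024]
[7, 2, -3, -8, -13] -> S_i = 7 + -5*i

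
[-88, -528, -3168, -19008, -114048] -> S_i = -88*6^i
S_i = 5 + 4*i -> [5, 9, 13, 17, 21]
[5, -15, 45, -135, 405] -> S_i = 5*-3^i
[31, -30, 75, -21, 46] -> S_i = Random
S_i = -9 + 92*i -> [-9, 83, 175, 267, 359]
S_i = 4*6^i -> [4, 24, 144, 864, 5184]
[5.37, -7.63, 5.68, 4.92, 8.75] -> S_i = Random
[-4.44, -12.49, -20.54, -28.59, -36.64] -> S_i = -4.44 + -8.05*i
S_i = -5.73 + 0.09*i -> [-5.73, -5.64, -5.55, -5.46, -5.37]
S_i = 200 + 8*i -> [200, 208, 216, 224, 232]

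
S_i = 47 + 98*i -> [47, 145, 243, 341, 439]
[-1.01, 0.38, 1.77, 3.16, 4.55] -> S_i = -1.01 + 1.39*i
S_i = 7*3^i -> [7, 21, 63, 189, 567]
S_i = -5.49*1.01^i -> [-5.49, -5.54, -5.6, -5.66, -5.71]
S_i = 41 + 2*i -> [41, 43, 45, 47, 49]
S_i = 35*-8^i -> [35, -280, 2240, -17920, 143360]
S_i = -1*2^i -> [-1, -2, -4, -8, -16]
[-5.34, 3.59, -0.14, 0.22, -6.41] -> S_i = Random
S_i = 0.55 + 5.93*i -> [0.55, 6.48, 12.41, 18.34, 24.27]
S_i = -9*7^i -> [-9, -63, -441, -3087, -21609]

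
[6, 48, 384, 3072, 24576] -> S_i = 6*8^i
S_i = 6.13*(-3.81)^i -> [6.13, -23.36, 88.98, -339.03, 1291.7]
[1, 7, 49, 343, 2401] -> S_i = 1*7^i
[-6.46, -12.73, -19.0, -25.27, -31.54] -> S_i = -6.46 + -6.27*i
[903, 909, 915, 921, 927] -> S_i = 903 + 6*i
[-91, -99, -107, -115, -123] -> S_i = -91 + -8*i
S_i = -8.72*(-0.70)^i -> [-8.72, 6.1, -4.27, 2.99, -2.09]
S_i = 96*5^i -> [96, 480, 2400, 12000, 60000]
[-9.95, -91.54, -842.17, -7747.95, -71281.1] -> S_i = -9.95*9.20^i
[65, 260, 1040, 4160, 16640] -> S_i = 65*4^i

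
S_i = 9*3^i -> [9, 27, 81, 243, 729]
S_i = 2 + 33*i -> [2, 35, 68, 101, 134]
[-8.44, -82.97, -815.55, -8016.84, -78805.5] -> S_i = -8.44*9.83^i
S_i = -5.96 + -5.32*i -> [-5.96, -11.28, -16.6, -21.92, -27.24]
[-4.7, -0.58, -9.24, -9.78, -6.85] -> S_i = Random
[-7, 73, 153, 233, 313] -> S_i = -7 + 80*i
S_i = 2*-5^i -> [2, -10, 50, -250, 1250]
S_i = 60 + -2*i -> [60, 58, 56, 54, 52]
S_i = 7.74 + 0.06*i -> [7.74, 7.8, 7.86, 7.92, 7.98]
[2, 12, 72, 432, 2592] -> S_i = 2*6^i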